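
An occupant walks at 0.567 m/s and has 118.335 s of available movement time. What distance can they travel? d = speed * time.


d = 0.567 * 118.335 = 67.096 m

67.096 m


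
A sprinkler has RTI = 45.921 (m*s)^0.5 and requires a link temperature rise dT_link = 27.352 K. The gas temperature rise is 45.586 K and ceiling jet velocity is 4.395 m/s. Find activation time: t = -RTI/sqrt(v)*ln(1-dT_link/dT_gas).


dT_link/dT_gas = 0.60001
ln(1 - 0.60001) = -0.91631
t = -45.921 / sqrt(4.395) * -0.91631 = 20.071 s

20.071 s


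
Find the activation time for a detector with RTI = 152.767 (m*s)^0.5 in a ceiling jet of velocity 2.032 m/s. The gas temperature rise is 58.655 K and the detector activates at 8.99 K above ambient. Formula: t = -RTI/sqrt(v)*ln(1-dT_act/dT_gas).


dT_act/dT_gas = 0.15327
ln(1 - 0.15327) = -0.16637
t = -152.767 / sqrt(2.032) * -0.16637 = 17.830 s

17.830 s


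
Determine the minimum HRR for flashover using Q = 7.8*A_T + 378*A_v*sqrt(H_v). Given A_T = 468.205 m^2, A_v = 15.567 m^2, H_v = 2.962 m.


7.8*A_T = 3651.999
sqrt(H_v) = 1.7210
378*A_v*sqrt(H_v) = 10127
Q = 3651.999 + 10127 = 13779 kW

13779 kW


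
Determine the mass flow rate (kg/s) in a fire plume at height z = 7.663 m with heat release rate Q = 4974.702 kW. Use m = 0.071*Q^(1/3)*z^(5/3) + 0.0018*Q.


Q^(1/3) = 17.071
z^(5/3) = 29.785
First term = 0.071 * 17.071 * 29.785 = 36.100
Second term = 0.0018 * 4974.702 = 8.9545
m = 45.055 kg/s

45.055 kg/s


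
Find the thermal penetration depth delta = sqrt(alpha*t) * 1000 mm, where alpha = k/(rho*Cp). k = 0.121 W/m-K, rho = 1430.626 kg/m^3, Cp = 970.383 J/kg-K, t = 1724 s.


alpha = 0.121 / (1430.626 * 970.383) = 8.7160e-08 m^2/s
alpha * t = 0.00015026
delta = sqrt(0.00015026) * 1000 = 12.258 mm

12.258 mm


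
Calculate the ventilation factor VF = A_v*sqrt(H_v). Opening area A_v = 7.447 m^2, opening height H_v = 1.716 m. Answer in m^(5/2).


sqrt(H_v) = 1.3100
VF = 7.447 * 1.3100 = 9.7553 m^(5/2)

9.7553 m^(5/2)


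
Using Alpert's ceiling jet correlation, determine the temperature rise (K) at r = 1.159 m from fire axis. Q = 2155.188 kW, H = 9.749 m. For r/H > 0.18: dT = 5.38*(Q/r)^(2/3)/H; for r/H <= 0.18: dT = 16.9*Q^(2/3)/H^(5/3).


r/H = 1.159 / 9.749 = 0.11888
r/H <= 0.18, so dT = 16.9*Q^(2/3)/H^(5/3)
Q^(2/3) = 166.85
H^(5/3) = 44.490
dT = 16.9 * 166.85 / 44.490 = 63.379 K

63.379 K


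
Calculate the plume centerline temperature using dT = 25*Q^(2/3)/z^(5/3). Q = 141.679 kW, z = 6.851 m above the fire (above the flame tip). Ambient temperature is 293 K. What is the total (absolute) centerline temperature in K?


Q^(2/3) = 27.177
z^(5/3) = 24.713
dT = 25 * 27.177 / 24.713 = 27.493 K
T = 293 + 27.493 = 320.49 K

320.49 K


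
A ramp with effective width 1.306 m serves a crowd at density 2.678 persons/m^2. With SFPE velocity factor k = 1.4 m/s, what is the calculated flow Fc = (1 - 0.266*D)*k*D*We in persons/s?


1 - 0.266*D = 1 - 0.266*2.678 = 0.28765
Fs = 0.28765 * 1.4 * 2.678 = 1.0785 persons/(s*m)
Fc = 1.0785 * 1.306 = 1.4085 persons/s

1.4085 persons/s


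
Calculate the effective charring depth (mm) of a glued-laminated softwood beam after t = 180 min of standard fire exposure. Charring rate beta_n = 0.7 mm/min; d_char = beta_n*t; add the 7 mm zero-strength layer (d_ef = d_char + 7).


d_char = 0.7 * 180 = 126 mm
d_ef = 126 + 1.0*7 = 133 mm

133 mm


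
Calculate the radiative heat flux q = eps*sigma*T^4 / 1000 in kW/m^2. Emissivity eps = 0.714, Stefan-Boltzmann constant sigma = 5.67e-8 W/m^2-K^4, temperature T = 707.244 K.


T^4 = 2.5019e+11
q = 0.714 * 5.67e-8 * 2.5019e+11 / 1000 = 10.129 kW/m^2

10.129 kW/m^2


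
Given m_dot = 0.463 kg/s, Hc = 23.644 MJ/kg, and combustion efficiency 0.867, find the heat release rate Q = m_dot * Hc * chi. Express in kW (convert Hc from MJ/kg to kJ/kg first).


Hc = 23.644 MJ/kg = 23.644 * 1000 kJ/kg = 23644 kJ/kg
Q = 0.463 kg/s * 23644 kJ/kg * 0.867 = 9491.2 kW

9491.2 kW


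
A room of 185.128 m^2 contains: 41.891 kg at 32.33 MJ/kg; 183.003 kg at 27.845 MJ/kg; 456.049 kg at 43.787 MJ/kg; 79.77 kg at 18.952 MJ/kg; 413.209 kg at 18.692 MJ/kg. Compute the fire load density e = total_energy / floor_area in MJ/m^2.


Total energy = 41.891*32.33 + 183.003*27.845 + 456.049*43.787 + 79.77*18.952 + 413.209*18.692
= 1354.336 + 5095.719 + 19969.02 + 1511.801 + 7723.703
= 35654.58 MJ
e = 35654.58 / 185.128 = 192.59 MJ/m^2

192.59 MJ/m^2


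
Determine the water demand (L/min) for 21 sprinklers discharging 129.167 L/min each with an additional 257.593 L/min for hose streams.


Sprinkler demand = 21 * 129.167 = 2712.507 L/min
Total = 2712.507 + 257.593 = 2970.1 L/min

2970.1 L/min


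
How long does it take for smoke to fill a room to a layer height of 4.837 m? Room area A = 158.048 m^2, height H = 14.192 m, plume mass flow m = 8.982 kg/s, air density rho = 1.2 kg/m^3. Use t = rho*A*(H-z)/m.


H - z = 9.355 m
t = 1.2 * 158.048 * 9.355 / 8.982 = 197.53 s

197.53 s


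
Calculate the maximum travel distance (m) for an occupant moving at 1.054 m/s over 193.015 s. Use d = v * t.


d = 1.054 * 193.015 = 203.44 m

203.44 m


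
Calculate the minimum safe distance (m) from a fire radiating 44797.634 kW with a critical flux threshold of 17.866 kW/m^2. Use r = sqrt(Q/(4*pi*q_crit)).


4*pi*q_crit = 224.51
Q/(4*pi*q_crit) = 199.53
r = sqrt(199.53) = 14.126 m

14.126 m


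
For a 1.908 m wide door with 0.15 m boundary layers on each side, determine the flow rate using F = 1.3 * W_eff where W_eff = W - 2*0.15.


W_eff = 1.908 - 0.30 = 1.608 m
F = 1.3 * 1.608 = 2.0904 persons/s

2.0904 persons/s


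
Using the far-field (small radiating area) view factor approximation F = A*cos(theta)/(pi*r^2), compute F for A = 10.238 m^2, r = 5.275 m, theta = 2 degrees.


cos(2 deg) = 0.99939
pi*r^2 = 87.417
F = 10.238 * 0.99939 / 87.417 = 0.11705

0.11705


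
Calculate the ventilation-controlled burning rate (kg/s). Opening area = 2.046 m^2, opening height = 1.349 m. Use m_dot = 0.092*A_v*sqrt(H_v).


sqrt(H_v) = 1.1615
m_dot = 0.092 * 2.046 * 1.1615 = 0.21862 kg/s

0.21862 kg/s


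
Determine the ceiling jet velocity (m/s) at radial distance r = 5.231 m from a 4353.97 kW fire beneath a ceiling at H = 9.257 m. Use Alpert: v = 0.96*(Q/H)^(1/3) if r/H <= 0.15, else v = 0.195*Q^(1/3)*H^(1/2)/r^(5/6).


r/H = 5.231 / 9.257 = 0.56509
r/H > 0.15, so v = 0.195*Q^(1/3)*H^(1/2)/r^(5/6)
Q^(1/3) = 16.329
H^(1/2) = 3.0425
r^(5/6) = 3.9703
v = 0.195 * 16.329 * 3.0425 / 3.9703 = 2.4401 m/s

2.4401 m/s


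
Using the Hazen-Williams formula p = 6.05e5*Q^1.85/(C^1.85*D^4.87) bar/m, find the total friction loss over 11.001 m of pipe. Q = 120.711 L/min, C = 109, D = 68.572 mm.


Q^1.85 = 7099.6
C^1.85 = 5878.1
D^4.87 = 8.7505e+08
p/m = 0.00083505 bar/m
p_total = 0.00083505 * 11.001 = 0.0091864 bar

0.0091864 bar


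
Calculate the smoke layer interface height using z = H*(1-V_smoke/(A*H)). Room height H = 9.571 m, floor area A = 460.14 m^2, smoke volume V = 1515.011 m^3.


V/(A*H) = 0.34401
1 - 0.34401 = 0.65599
z = 9.571 * 0.65599 = 6.2785 m

6.2785 m


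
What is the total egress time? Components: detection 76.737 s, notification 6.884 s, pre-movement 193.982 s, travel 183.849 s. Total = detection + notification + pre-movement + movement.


Total = 76.737 + 6.884 + 193.982 + 183.849 = 461.452 s

461.452 s


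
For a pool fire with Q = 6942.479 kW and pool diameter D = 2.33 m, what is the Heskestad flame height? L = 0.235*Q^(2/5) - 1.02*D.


Q^(2/5) = 34.404
0.235 * Q^(2/5) = 8.0849
1.02 * D = 2.3766
L = 5.7083 m

5.7083 m


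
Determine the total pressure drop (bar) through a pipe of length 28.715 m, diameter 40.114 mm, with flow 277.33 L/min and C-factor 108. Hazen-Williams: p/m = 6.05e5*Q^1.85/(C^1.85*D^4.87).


Q^1.85 = 33078
C^1.85 = 5778.8
D^4.87 = 6.4276e+07
p/m = 0.053878 bar/m
p_total = 0.053878 * 28.715 = 1.5471 bar

1.5471 bar


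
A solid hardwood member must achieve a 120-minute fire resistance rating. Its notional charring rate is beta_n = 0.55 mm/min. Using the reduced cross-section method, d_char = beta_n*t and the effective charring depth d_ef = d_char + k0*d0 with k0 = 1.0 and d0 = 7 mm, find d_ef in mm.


d_char = 0.55 * 120 = 66 mm
d_ef = 66 + 1.0*7 = 73 mm

73 mm


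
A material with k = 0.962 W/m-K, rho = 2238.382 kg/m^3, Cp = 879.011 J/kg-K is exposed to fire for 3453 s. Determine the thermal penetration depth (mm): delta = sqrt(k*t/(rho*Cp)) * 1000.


alpha = 0.962 / (2238.382 * 879.011) = 4.8893e-07 m^2/s
alpha * t = 0.0016883
delta = sqrt(0.0016883) * 1000 = 41.089 mm

41.089 mm


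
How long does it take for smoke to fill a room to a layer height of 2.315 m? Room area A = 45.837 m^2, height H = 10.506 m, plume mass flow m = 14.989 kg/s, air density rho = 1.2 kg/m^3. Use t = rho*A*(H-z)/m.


H - z = 8.191 m
t = 1.2 * 45.837 * 8.191 / 14.989 = 30.058 s

30.058 s


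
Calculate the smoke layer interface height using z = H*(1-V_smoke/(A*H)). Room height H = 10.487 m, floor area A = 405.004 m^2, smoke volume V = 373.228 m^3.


V/(A*H) = 0.087875
1 - 0.087875 = 0.91213
z = 10.487 * 0.91213 = 9.5655 m

9.5655 m


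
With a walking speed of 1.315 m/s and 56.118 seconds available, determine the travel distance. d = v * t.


d = 1.315 * 56.118 = 73.795 m

73.795 m


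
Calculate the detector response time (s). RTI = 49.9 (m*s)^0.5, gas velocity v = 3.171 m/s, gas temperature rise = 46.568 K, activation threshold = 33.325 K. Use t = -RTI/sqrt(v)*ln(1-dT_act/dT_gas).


dT_act/dT_gas = 0.71562
ln(1 - 0.71562) = -1.2574
t = -49.9 / sqrt(3.171) * -1.2574 = 35.236 s

35.236 s


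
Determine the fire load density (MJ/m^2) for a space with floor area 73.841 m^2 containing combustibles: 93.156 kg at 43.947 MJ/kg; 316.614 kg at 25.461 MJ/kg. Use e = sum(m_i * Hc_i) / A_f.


Total energy = 93.156*43.947 + 316.614*25.461
= 4093.927 + 8061.309
= 12155.24 MJ
e = 12155.24 / 73.841 = 164.61 MJ/m^2

164.61 MJ/m^2


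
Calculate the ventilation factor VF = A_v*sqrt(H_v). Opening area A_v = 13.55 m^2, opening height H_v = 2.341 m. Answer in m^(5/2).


sqrt(H_v) = 1.5300
VF = 13.55 * 1.5300 = 20.732 m^(5/2)

20.732 m^(5/2)


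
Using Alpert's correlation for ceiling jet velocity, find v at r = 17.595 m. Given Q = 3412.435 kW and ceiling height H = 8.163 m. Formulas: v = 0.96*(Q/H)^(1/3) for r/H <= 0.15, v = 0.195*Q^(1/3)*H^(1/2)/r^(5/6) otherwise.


r/H = 17.595 / 8.163 = 2.1555
r/H > 0.15, so v = 0.195*Q^(1/3)*H^(1/2)/r^(5/6)
Q^(1/3) = 15.055
H^(1/2) = 2.8571
r^(5/6) = 10.910
v = 0.195 * 15.055 * 2.8571 / 10.910 = 0.76882 m/s

0.76882 m/s


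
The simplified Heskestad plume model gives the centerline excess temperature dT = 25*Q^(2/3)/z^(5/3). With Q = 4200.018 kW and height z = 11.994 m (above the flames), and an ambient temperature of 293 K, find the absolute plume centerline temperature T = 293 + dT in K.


Q^(2/3) = 260.32
z^(5/3) = 62.845
dT = 25 * 260.32 / 62.845 = 103.55 K
T = 293 + 103.55 = 396.55 K

396.55 K


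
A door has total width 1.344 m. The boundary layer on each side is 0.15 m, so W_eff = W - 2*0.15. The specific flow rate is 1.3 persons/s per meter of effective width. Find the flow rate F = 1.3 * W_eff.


W_eff = 1.344 - 0.30 = 1.044 m
F = 1.3 * 1.044 = 1.3572 persons/s

1.3572 persons/s


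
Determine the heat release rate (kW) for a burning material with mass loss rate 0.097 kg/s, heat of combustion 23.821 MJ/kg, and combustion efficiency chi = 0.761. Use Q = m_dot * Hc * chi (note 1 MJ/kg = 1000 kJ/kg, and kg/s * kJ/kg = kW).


Hc = 23.821 MJ/kg = 23.821 * 1000 kJ/kg = 23821 kJ/kg
Q = 0.097 kg/s * 23821 kJ/kg * 0.761 = 1758.4 kW

1758.4 kW


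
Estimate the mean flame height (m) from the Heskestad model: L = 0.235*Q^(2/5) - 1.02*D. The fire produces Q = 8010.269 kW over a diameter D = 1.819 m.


Q^(2/5) = 36.430
0.235 * Q^(2/5) = 8.5610
1.02 * D = 1.8554
L = 6.7057 m

6.7057 m


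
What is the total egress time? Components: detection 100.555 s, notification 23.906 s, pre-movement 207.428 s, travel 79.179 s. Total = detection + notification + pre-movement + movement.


Total = 100.555 + 23.906 + 207.428 + 79.179 = 411.068 s

411.068 s


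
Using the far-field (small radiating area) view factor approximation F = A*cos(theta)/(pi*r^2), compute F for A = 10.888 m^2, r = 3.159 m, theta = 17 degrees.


cos(17 deg) = 0.95630
pi*r^2 = 31.351
F = 10.888 * 0.95630 / 31.351 = 0.33212

0.33212


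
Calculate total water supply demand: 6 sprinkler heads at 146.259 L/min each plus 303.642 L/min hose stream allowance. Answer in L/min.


Sprinkler demand = 6 * 146.259 = 877.554 L/min
Total = 877.554 + 303.642 = 1181.196 L/min

1181.196 L/min


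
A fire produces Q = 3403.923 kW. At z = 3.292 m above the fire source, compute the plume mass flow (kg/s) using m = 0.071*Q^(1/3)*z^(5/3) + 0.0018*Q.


Q^(1/3) = 15.043
z^(5/3) = 7.2851
First term = 0.071 * 15.043 * 7.2851 = 7.7807
Second term = 0.0018 * 3403.923 = 6.1271
m = 13.908 kg/s

13.908 kg/s


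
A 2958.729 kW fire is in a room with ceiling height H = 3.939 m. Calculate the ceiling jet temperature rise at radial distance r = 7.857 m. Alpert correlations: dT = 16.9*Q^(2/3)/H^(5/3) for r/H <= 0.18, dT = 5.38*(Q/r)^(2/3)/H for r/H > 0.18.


r/H = 7.857 / 3.939 = 1.9947
r/H > 0.18, so dT = 5.38*(Q/r)^(2/3)/H
Q/r = 376.57
(Q/r)^(2/3) = 52.147
dT = 5.38 * 52.147 / 3.939 = 71.224 K

71.224 K


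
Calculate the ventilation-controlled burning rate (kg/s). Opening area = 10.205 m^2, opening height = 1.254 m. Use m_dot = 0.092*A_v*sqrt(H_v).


sqrt(H_v) = 1.1198
m_dot = 0.092 * 10.205 * 1.1198 = 1.0514 kg/s

1.0514 kg/s


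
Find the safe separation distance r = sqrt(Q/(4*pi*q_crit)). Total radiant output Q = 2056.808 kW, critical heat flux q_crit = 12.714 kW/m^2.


4*pi*q_crit = 159.77
Q/(4*pi*q_crit) = 12.874
r = sqrt(12.874) = 3.5880 m

3.5880 m


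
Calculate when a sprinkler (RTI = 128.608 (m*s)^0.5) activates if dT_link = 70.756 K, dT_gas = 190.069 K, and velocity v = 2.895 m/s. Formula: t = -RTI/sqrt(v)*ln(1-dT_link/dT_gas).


dT_link/dT_gas = 0.37226
ln(1 - 0.37226) = -0.46564
t = -128.608 / sqrt(2.895) * -0.46564 = 35.196 s

35.196 s


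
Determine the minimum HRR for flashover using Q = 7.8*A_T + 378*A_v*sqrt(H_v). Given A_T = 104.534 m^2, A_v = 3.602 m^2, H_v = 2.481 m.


7.8*A_T = 815.37
sqrt(H_v) = 1.5751
378*A_v*sqrt(H_v) = 2144.6
Q = 815.37 + 2144.6 = 2960.0 kW

2960.0 kW


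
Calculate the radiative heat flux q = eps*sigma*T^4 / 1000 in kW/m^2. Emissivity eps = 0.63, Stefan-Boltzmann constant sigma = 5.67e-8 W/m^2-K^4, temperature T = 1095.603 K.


T^4 = 1.4408e+12
q = 0.63 * 5.67e-8 * 1.4408e+12 / 1000 = 51.468 kW/m^2

51.468 kW/m^2


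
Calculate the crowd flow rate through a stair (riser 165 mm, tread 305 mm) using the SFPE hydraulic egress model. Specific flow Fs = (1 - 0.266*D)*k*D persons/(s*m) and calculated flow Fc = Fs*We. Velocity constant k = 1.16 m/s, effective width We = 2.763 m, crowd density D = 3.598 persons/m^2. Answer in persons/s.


1 - 0.266*D = 1 - 0.266*3.598 = 0.042932
Fs = 0.042932 * 1.16 * 3.598 = 0.17918 persons/(s*m)
Fc = 0.17918 * 2.763 = 0.49509 persons/s

0.49509 persons/s


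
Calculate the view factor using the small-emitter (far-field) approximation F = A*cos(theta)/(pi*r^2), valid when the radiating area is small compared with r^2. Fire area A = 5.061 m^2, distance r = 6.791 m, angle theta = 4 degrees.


cos(4 deg) = 0.99756
pi*r^2 = 144.88
F = 5.061 * 0.99756 / 144.88 = 0.034847

0.034847


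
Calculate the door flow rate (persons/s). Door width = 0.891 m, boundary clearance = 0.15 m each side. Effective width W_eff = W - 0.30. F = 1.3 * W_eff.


W_eff = 0.891 - 0.30 = 0.591 m
F = 1.3 * 0.591 = 0.76830 persons/s

0.76830 persons/s


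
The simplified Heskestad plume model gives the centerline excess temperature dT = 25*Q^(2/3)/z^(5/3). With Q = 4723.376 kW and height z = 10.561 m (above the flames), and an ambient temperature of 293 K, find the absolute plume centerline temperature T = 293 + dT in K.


Q^(2/3) = 281.52
z^(5/3) = 50.836
dT = 25 * 281.52 / 50.836 = 138.44 K
T = 293 + 138.44 = 431.44 K

431.44 K


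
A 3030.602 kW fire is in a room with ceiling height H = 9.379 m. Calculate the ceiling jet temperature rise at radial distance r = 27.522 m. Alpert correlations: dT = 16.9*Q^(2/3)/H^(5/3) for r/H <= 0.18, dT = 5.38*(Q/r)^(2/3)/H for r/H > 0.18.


r/H = 27.522 / 9.379 = 2.9344
r/H > 0.18, so dT = 5.38*(Q/r)^(2/3)/H
Q/r = 110.12
(Q/r)^(2/3) = 22.974
dT = 5.38 * 22.974 / 9.379 = 13.178 K

13.178 K


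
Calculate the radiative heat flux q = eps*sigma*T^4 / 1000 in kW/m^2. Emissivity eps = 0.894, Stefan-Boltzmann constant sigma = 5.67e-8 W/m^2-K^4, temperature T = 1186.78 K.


T^4 = 1.9837e+12
q = 0.894 * 5.67e-8 * 1.9837e+12 / 1000 = 100.55 kW/m^2

100.55 kW/m^2


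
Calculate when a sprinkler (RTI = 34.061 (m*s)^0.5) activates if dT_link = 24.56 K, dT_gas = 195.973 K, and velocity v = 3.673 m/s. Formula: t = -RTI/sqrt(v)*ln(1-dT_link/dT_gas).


dT_link/dT_gas = 0.12532
ln(1 - 0.12532) = -0.13390
t = -34.061 / sqrt(3.673) * -0.13390 = 2.3797 s

2.3797 s


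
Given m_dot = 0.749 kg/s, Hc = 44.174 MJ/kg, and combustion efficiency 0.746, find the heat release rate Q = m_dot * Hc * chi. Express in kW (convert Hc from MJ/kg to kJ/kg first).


Hc = 44.174 MJ/kg = 44.174 * 1000 kJ/kg = 44174 kJ/kg
Q = 0.749 kg/s * 44174 kJ/kg * 0.746 = 24682 kW

24682 kW


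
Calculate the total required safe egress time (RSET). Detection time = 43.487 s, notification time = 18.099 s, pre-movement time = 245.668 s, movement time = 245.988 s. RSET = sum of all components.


Total = 43.487 + 18.099 + 245.668 + 245.988 = 553.242 s

553.242 s


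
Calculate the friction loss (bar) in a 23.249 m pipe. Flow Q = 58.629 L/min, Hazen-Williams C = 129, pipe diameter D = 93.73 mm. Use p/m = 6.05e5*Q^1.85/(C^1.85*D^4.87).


Q^1.85 = 1866.4
C^1.85 = 8027.7
D^4.87 = 4.0091e+09
p/m = 3.5085e-05 bar/m
p_total = 3.5085e-05 * 23.249 = 0.00081570 bar

0.00081570 bar


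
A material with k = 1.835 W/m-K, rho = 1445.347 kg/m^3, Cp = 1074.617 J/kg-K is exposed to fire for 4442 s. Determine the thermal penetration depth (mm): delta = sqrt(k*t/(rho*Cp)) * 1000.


alpha = 1.835 / (1445.347 * 1074.617) = 1.1814e-06 m^2/s
alpha * t = 0.0052479
delta = sqrt(0.0052479) * 1000 = 72.443 mm

72.443 mm


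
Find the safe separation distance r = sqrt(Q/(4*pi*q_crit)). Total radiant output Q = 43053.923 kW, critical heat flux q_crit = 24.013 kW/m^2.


4*pi*q_crit = 301.76
Q/(4*pi*q_crit) = 142.68
r = sqrt(142.68) = 11.945 m

11.945 m


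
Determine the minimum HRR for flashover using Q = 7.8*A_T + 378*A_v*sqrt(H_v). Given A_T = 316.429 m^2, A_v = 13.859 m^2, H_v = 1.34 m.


7.8*A_T = 2468.1
sqrt(H_v) = 1.1576
378*A_v*sqrt(H_v) = 6064.2
Q = 2468.1 + 6064.2 = 8532.4 kW

8532.4 kW


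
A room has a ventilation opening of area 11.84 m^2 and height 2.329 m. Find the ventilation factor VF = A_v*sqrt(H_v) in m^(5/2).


sqrt(H_v) = 1.5261
VF = 11.84 * 1.5261 = 18.069 m^(5/2)

18.069 m^(5/2)


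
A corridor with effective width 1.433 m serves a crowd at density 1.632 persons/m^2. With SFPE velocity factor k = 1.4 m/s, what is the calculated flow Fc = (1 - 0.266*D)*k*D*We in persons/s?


1 - 0.266*D = 1 - 0.266*1.632 = 0.56589
Fs = 0.56589 * 1.4 * 1.632 = 1.2929 persons/(s*m)
Fc = 1.2929 * 1.433 = 1.8528 persons/s

1.8528 persons/s


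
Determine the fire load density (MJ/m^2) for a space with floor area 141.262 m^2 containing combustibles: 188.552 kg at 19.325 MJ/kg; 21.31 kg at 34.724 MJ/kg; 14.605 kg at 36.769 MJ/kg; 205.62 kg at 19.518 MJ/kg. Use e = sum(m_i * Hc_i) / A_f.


Total energy = 188.552*19.325 + 21.31*34.724 + 14.605*36.769 + 205.62*19.518
= 3643.767 + 739.9684 + 537.0112 + 4013.291
= 8934.038 MJ
e = 8934.038 / 141.262 = 63.244 MJ/m^2

63.244 MJ/m^2


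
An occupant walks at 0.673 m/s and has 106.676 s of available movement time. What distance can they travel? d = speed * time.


d = 0.673 * 106.676 = 71.793 m

71.793 m


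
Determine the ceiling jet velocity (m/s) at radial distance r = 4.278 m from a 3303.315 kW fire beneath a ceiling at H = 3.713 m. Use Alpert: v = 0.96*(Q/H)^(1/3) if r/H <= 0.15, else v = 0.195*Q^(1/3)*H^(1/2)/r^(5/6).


r/H = 4.278 / 3.713 = 1.1522
r/H > 0.15, so v = 0.195*Q^(1/3)*H^(1/2)/r^(5/6)
Q^(1/3) = 14.893
H^(1/2) = 1.9269
r^(5/6) = 3.3576
v = 0.195 * 14.893 * 1.9269 / 3.3576 = 1.6667 m/s

1.6667 m/s


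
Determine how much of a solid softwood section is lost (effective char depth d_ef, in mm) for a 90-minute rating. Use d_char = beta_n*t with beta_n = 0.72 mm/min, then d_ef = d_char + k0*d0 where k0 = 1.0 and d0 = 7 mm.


d_char = 0.72 * 90 = 64.8 mm
d_ef = 64.8 + 1.0*7 = 71.8 mm

71.8 mm


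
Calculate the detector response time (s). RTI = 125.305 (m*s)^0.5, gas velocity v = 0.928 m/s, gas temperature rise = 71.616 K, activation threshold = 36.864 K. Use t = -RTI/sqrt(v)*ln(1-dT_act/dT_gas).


dT_act/dT_gas = 0.51475
ln(1 - 0.51475) = -0.72308
t = -125.305 / sqrt(0.928) * -0.72308 = 94.055 s

94.055 s


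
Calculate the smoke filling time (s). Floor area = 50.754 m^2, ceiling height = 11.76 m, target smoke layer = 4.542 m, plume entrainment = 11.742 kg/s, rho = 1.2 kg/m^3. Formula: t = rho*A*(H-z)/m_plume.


H - z = 7.218 m
t = 1.2 * 50.754 * 7.218 / 11.742 = 37.439 s

37.439 s


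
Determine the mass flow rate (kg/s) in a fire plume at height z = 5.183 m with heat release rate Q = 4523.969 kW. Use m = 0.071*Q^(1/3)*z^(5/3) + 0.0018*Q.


Q^(1/3) = 16.539
z^(5/3) = 15.523
First term = 0.071 * 16.539 * 15.523 = 18.228
Second term = 0.0018 * 4523.969 = 8.1431
m = 26.371 kg/s

26.371 kg/s


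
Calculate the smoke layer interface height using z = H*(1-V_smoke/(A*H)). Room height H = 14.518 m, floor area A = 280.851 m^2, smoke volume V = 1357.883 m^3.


V/(A*H) = 0.33303
1 - 0.33303 = 0.66697
z = 14.518 * 0.66697 = 9.6831 m

9.6831 m


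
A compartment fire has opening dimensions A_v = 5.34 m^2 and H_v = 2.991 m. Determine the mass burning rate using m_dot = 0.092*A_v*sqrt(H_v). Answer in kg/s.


sqrt(H_v) = 1.7295
m_dot = 0.092 * 5.34 * 1.7295 = 0.84964 kg/s

0.84964 kg/s


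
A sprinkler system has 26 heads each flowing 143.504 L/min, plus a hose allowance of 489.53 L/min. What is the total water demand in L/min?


Sprinkler demand = 26 * 143.504 = 3731.104 L/min
Total = 3731.104 + 489.53 = 4220.634 L/min

4220.634 L/min


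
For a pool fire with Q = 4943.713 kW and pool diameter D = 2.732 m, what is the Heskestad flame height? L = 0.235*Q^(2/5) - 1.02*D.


Q^(2/5) = 30.035
0.235 * Q^(2/5) = 7.0581
1.02 * D = 2.7866
L = 4.2715 m

4.2715 m


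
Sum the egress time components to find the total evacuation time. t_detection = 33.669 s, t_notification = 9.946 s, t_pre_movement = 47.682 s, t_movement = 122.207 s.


Total = 33.669 + 9.946 + 47.682 + 122.207 = 213.504 s

213.504 s


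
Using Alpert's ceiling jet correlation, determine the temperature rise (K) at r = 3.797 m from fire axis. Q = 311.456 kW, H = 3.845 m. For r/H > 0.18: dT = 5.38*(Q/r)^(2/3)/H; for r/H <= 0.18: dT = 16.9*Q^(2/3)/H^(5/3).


r/H = 3.797 / 3.845 = 0.98752
r/H > 0.18, so dT = 5.38*(Q/r)^(2/3)/H
Q/r = 82.027
(Q/r)^(2/3) = 18.879
dT = 5.38 * 18.879 / 3.845 = 26.415 K

26.415 K


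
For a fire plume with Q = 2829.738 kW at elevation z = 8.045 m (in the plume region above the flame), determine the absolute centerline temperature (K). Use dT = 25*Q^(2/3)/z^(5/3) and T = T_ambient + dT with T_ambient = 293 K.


Q^(2/3) = 200.06
z^(5/3) = 32.301
dT = 25 * 200.06 / 32.301 = 154.84 K
T = 293 + 154.84 = 447.84 K

447.84 K


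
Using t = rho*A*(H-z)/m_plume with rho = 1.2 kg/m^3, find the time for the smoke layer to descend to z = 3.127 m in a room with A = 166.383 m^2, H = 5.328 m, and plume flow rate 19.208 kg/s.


H - z = 2.201 m
t = 1.2 * 166.383 * 2.201 / 19.208 = 22.879 s

22.879 s


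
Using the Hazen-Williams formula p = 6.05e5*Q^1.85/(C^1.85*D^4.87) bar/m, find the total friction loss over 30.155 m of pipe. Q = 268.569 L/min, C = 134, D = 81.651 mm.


Q^1.85 = 31171
C^1.85 = 8612.8
D^4.87 = 2.0476e+09
p/m = 0.0010693 bar/m
p_total = 0.0010693 * 30.155 = 0.032246 bar

0.032246 bar


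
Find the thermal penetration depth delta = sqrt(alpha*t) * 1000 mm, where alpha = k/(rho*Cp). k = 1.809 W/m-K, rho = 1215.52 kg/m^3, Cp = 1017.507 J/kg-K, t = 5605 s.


alpha = 1.809 / (1215.52 * 1017.507) = 1.4626e-06 m^2/s
alpha * t = 0.0081981
delta = sqrt(0.0081981) * 1000 = 90.544 mm

90.544 mm


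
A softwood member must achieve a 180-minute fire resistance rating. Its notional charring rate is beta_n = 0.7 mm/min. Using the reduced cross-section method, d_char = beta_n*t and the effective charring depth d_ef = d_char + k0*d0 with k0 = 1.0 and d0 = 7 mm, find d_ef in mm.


d_char = 0.7 * 180 = 126 mm
d_ef = 126 + 1.0*7 = 133 mm

133 mm


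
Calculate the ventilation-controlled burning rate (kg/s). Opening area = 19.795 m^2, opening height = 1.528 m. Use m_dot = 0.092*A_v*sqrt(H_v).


sqrt(H_v) = 1.2361
m_dot = 0.092 * 19.795 * 1.2361 = 2.2512 kg/s

2.2512 kg/s


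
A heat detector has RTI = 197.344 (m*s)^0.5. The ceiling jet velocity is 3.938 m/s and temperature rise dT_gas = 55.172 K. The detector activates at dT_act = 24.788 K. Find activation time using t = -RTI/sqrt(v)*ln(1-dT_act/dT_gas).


dT_act/dT_gas = 0.44929
ln(1 - 0.44929) = -0.59654
t = -197.344 / sqrt(3.938) * -0.59654 = 59.323 s

59.323 s


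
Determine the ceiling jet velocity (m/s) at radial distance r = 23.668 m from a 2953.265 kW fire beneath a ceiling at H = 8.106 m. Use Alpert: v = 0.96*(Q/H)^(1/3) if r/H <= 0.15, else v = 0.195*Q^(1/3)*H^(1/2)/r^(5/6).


r/H = 23.668 / 8.106 = 2.9198
r/H > 0.15, so v = 0.195*Q^(1/3)*H^(1/2)/r^(5/6)
Q^(1/3) = 14.347
H^(1/2) = 2.8471
r^(5/6) = 13.968
v = 0.195 * 14.347 * 2.8471 / 13.968 = 0.57026 m/s

0.57026 m/s


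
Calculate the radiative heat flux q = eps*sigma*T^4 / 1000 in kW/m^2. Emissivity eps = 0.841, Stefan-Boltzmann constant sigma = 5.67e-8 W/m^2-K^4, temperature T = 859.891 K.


T^4 = 5.4673e+11
q = 0.841 * 5.67e-8 * 5.4673e+11 / 1000 = 26.071 kW/m^2

26.071 kW/m^2


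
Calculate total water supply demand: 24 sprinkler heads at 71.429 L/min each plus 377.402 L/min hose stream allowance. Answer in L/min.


Sprinkler demand = 24 * 71.429 = 1714.296 L/min
Total = 1714.296 + 377.402 = 2091.698 L/min

2091.698 L/min


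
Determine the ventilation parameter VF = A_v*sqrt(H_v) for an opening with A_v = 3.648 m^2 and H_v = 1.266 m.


sqrt(H_v) = 1.1252
VF = 3.648 * 1.1252 = 4.1046 m^(5/2)

4.1046 m^(5/2)


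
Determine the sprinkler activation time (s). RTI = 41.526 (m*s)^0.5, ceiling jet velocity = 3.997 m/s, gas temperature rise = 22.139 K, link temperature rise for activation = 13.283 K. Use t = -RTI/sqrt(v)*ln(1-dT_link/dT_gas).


dT_link/dT_gas = 0.59998
ln(1 - 0.59998) = -0.91625
t = -41.526 / sqrt(3.997) * -0.91625 = 19.031 s

19.031 s


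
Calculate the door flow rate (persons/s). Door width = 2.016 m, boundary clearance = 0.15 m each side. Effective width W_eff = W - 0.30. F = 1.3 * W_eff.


W_eff = 2.016 - 0.30 = 1.716 m
F = 1.3 * 1.716 = 2.2308 persons/s

2.2308 persons/s


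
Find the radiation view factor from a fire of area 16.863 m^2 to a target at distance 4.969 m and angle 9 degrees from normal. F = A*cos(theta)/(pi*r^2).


cos(9 deg) = 0.98769
pi*r^2 = 77.569
F = 16.863 * 0.98769 / 77.569 = 0.21472

0.21472


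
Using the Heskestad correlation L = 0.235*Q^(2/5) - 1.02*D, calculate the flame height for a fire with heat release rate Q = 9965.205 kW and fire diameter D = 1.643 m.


Q^(2/5) = 39.755
0.235 * Q^(2/5) = 9.3425
1.02 * D = 1.6759
L = 7.6666 m

7.6666 m


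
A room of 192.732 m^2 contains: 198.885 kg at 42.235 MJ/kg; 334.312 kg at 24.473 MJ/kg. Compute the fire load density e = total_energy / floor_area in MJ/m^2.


Total energy = 198.885*42.235 + 334.312*24.473
= 8399.908 + 8181.618
= 16581.53 MJ
e = 16581.53 / 192.732 = 86.034 MJ/m^2

86.034 MJ/m^2


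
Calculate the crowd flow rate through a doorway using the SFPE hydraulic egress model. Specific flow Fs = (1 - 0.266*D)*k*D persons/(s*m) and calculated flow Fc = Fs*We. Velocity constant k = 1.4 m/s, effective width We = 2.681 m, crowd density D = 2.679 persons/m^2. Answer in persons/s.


1 - 0.266*D = 1 - 0.266*2.679 = 0.28739
Fs = 0.28739 * 1.4 * 2.679 = 1.0779 persons/(s*m)
Fc = 1.0779 * 2.681 = 2.8898 persons/s

2.8898 persons/s


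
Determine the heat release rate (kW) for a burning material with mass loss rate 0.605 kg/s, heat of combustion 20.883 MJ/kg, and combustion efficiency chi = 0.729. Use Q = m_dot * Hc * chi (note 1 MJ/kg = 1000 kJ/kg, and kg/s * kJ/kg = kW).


Hc = 20.883 MJ/kg = 20.883 * 1000 kJ/kg = 20883 kJ/kg
Q = 0.605 kg/s * 20883 kJ/kg * 0.729 = 9210.3 kW

9210.3 kW


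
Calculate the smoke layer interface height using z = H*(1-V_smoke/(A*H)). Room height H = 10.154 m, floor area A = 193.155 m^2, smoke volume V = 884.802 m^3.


V/(A*H) = 0.45113
1 - 0.45113 = 0.54887
z = 10.154 * 0.54887 = 5.5732 m

5.5732 m


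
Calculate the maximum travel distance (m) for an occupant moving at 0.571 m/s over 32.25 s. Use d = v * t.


d = 0.571 * 32.25 = 18.415 m

18.415 m


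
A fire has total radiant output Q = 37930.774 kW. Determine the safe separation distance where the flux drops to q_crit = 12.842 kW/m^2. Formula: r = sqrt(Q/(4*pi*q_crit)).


4*pi*q_crit = 161.38
Q/(4*pi*q_crit) = 235.04
r = sqrt(235.04) = 15.331 m

15.331 m


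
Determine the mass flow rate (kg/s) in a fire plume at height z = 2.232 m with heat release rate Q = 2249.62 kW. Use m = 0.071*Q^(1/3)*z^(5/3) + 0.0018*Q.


Q^(1/3) = 13.103
z^(5/3) = 3.8120
First term = 0.071 * 13.103 * 3.8120 = 3.5464
Second term = 0.0018 * 2249.62 = 4.0493
m = 7.5957 kg/s

7.5957 kg/s


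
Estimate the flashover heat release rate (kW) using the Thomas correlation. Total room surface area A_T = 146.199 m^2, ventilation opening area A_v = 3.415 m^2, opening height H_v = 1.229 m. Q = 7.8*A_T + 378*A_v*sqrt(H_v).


7.8*A_T = 1140.4
sqrt(H_v) = 1.1086
378*A_v*sqrt(H_v) = 1431.1
Q = 1140.4 + 1431.1 = 2571.4 kW

2571.4 kW


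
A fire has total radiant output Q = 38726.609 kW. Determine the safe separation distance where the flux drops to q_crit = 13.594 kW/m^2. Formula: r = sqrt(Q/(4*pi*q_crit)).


4*pi*q_crit = 170.83
Q/(4*pi*q_crit) = 226.70
r = sqrt(226.70) = 15.057 m

15.057 m


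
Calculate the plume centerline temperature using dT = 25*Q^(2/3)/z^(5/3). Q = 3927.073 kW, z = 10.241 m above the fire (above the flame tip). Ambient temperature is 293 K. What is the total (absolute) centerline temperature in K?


Q^(2/3) = 248.91
z^(5/3) = 48.295
dT = 25 * 248.91 / 48.295 = 128.85 K
T = 293 + 128.85 = 421.85 K

421.85 K


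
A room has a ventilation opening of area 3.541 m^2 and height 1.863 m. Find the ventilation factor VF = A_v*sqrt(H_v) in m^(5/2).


sqrt(H_v) = 1.3649
VF = 3.541 * 1.3649 = 4.8332 m^(5/2)

4.8332 m^(5/2)


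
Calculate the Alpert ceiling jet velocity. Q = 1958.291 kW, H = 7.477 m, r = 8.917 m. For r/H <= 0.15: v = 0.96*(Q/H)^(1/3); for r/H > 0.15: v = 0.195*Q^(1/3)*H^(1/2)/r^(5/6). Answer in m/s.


r/H = 8.917 / 7.477 = 1.1926
r/H > 0.15, so v = 0.195*Q^(1/3)*H^(1/2)/r^(5/6)
Q^(1/3) = 12.511
H^(1/2) = 2.7344
r^(5/6) = 6.1923
v = 0.195 * 12.511 * 2.7344 / 6.1923 = 1.0773 m/s

1.0773 m/s


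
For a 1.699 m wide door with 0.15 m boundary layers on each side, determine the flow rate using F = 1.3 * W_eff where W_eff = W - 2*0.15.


W_eff = 1.699 - 0.30 = 1.399 m
F = 1.3 * 1.399 = 1.8187 persons/s

1.8187 persons/s


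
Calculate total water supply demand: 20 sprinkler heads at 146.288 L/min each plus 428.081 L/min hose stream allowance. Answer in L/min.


Sprinkler demand = 20 * 146.288 = 2925.76 L/min
Total = 2925.76 + 428.081 = 3353.841 L/min

3353.841 L/min


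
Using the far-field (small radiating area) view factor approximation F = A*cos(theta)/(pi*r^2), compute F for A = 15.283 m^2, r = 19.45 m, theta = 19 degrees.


cos(19 deg) = 0.94552
pi*r^2 = 1188.5
F = 15.283 * 0.94552 / 1188.5 = 0.012159

0.012159


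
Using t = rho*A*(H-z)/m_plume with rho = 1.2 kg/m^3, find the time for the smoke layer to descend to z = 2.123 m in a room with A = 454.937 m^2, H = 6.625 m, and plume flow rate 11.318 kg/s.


H - z = 4.502 m
t = 1.2 * 454.937 * 4.502 / 11.318 = 217.15 s

217.15 s


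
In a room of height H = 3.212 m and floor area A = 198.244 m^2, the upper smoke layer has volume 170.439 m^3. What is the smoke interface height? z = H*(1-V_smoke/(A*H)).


V/(A*H) = 0.26767
1 - 0.26767 = 0.73233
z = 3.212 * 0.73233 = 2.3523 m

2.3523 m


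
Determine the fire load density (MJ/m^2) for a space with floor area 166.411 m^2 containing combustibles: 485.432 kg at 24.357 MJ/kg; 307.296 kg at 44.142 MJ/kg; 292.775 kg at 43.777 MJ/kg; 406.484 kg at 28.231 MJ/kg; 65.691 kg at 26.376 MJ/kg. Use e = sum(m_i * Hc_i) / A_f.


Total energy = 485.432*24.357 + 307.296*44.142 + 292.775*43.777 + 406.484*28.231 + 65.691*26.376
= 11823.67 + 13564.66 + 12816.81 + 11475.45 + 1732.666
= 51413.25 MJ
e = 51413.25 / 166.411 = 308.95 MJ/m^2

308.95 MJ/m^2


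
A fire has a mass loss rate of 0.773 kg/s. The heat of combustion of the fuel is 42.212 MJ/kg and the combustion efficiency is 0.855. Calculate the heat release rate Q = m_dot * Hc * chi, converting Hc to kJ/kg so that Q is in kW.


Hc = 42.212 MJ/kg = 42.212 * 1000 kJ/kg = 42212 kJ/kg
Q = 0.773 kg/s * 42212 kJ/kg * 0.855 = 27899 kW

27899 kW


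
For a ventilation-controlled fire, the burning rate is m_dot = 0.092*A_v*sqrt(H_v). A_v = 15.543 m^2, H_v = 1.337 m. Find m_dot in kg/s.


sqrt(H_v) = 1.1563
m_dot = 0.092 * 15.543 * 1.1563 = 1.6534 kg/s

1.6534 kg/s


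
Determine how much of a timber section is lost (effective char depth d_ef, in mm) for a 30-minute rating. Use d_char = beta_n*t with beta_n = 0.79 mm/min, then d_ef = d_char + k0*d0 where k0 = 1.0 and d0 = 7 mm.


d_char = 0.79 * 30 = 23.7 mm
d_ef = 23.7 + 1.0*7 = 30.7 mm

30.7 mm


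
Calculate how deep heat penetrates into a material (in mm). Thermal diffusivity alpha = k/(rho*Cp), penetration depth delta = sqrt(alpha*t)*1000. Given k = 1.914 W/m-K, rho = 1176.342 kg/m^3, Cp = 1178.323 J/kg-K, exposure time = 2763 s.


alpha = 1.914 / (1176.342 * 1178.323) = 1.3808e-06 m^2/s
alpha * t = 0.0038153
delta = sqrt(0.0038153) * 1000 = 61.768 mm

61.768 mm


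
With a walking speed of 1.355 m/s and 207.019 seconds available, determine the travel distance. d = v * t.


d = 1.355 * 207.019 = 280.51 m

280.51 m


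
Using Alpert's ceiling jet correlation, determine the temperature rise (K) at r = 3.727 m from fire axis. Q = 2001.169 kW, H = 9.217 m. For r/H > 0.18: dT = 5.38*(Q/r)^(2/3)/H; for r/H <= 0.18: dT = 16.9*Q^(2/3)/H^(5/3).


r/H = 3.727 / 9.217 = 0.40436
r/H > 0.18, so dT = 5.38*(Q/r)^(2/3)/H
Q/r = 536.94
(Q/r)^(2/3) = 66.062
dT = 5.38 * 66.062 / 9.217 = 38.560 K

38.560 K


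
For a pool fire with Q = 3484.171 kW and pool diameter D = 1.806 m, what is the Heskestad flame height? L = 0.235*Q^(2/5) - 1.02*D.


Q^(2/5) = 26.112
0.235 * Q^(2/5) = 6.1363
1.02 * D = 1.8421
L = 4.2942 m

4.2942 m


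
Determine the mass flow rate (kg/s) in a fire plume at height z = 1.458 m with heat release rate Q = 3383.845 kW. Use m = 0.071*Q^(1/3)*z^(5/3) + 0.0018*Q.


Q^(1/3) = 15.013
z^(5/3) = 1.8747
First term = 0.071 * 15.013 * 1.8747 = 1.9983
Second term = 0.0018 * 3383.845 = 6.0909
m = 8.0892 kg/s

8.0892 kg/s


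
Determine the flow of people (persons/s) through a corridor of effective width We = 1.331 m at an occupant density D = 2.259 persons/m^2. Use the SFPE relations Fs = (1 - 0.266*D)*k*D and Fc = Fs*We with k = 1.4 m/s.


1 - 0.266*D = 1 - 0.266*2.259 = 0.39911
Fs = 0.39911 * 1.4 * 2.259 = 1.2622 persons/(s*m)
Fc = 1.2622 * 1.331 = 1.6800 persons/s

1.6800 persons/s


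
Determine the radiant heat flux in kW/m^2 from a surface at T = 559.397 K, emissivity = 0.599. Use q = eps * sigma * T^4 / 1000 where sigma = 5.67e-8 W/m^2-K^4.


T^4 = 9.7922e+10
q = 0.599 * 5.67e-8 * 9.7922e+10 / 1000 = 3.3258 kW/m^2

3.3258 kW/m^2


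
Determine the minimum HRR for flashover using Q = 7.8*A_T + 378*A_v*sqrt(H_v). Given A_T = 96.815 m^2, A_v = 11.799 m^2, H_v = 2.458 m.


7.8*A_T = 755.157
sqrt(H_v) = 1.5678
378*A_v*sqrt(H_v) = 6992.4
Q = 755.157 + 6992.4 = 7747.6 kW

7747.6 kW


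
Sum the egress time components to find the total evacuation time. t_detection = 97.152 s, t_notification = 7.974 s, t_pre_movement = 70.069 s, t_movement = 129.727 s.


Total = 97.152 + 7.974 + 70.069 + 129.727 = 304.922 s

304.922 s


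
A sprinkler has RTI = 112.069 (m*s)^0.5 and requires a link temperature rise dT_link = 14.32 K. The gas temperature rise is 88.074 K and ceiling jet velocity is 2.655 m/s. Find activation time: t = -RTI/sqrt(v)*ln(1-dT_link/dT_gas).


dT_link/dT_gas = 0.16259
ln(1 - 0.16259) = -0.17744
t = -112.069 / sqrt(2.655) * -0.17744 = 12.204 s

12.204 s


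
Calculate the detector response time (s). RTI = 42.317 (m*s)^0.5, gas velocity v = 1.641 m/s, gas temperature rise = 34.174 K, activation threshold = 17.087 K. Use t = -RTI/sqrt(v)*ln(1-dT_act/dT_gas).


dT_act/dT_gas = 0.5
ln(1 - 0.5) = -0.69315
t = -42.317 / sqrt(1.641) * -0.69315 = 22.897 s

22.897 s


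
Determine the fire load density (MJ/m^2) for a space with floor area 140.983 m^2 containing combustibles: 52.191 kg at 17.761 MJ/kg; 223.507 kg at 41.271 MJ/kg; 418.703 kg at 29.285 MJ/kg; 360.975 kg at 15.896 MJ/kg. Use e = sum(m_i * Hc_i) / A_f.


Total energy = 52.191*17.761 + 223.507*41.271 + 418.703*29.285 + 360.975*15.896
= 926.9644 + 9224.357 + 12261.72 + 5738.059
= 28151.10 MJ
e = 28151.10 / 140.983 = 199.68 MJ/m^2

199.68 MJ/m^2


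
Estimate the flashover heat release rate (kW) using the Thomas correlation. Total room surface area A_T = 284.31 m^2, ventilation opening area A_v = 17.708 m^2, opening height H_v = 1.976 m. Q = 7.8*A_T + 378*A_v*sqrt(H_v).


7.8*A_T = 2217.618
sqrt(H_v) = 1.4057
378*A_v*sqrt(H_v) = 9409.2
Q = 2217.618 + 9409.2 = 11627 kW

11627 kW


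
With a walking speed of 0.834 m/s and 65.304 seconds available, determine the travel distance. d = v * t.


d = 0.834 * 65.304 = 54.464 m

54.464 m


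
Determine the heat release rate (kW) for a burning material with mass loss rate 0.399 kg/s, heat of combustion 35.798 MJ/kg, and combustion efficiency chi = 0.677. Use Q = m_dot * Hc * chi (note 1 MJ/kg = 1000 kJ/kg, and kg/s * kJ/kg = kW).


Hc = 35.798 MJ/kg = 35.798 * 1000 kJ/kg = 35798 kJ/kg
Q = 0.399 kg/s * 35798 kJ/kg * 0.677 = 9669.9 kW

9669.9 kW


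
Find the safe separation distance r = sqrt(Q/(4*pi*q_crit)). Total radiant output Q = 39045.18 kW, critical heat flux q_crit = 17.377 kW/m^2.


4*pi*q_crit = 218.37
Q/(4*pi*q_crit) = 178.81
r = sqrt(178.81) = 13.372 m

13.372 m


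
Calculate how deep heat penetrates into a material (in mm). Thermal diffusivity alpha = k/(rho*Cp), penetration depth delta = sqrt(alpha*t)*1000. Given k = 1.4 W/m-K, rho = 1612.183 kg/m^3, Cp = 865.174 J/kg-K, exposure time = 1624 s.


alpha = 1.4 / (1612.183 * 865.174) = 1.0037e-06 m^2/s
alpha * t = 0.0016300
delta = sqrt(0.0016300) * 1000 = 40.374 mm

40.374 mm


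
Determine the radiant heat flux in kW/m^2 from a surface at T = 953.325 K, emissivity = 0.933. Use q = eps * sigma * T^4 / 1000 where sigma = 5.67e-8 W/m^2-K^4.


T^4 = 8.2597e+11
q = 0.933 * 5.67e-8 * 8.2597e+11 / 1000 = 43.695 kW/m^2

43.695 kW/m^2


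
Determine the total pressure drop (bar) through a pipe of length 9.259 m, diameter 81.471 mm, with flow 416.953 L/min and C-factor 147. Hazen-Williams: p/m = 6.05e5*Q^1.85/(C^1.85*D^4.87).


Q^1.85 = 70333
C^1.85 = 10222
D^4.87 = 2.0257e+09
p/m = 0.0020549 bar/m
p_total = 0.0020549 * 9.259 = 0.019026 bar

0.019026 bar
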